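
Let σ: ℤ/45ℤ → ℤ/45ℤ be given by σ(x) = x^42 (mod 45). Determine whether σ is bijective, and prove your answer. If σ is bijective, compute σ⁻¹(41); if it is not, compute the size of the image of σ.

σ(1) = 1^42 = 1.
σ(4): Repeated squaring mod 45: 4^1 ≡ 4, 4^2 ≡ 4² = 16, 4^4 ≡ 16² = 256 ≡ 31, 4^8 ≡ 31² = 961 ≡ 16, 4^16 ≡ 16² = 256 ≡ 31, 4^32 ≡ 31² = 961 ≡ 16. Since 42 = 32 + 8 + 2, 4^42 ≡ 16·16·16: 16·16 = 256 ≡ 31, then 31·16 = 496 ≡ 1. So 4^42 ≡ 1 (mod 45).
So σ(1) = σ(4) = 1 while 1 ≠ 4, so σ is not injective, hence not bijective.
Since σ is not bijective, we determine |image(σ)|. Computing x^42 mod 45 for each x (by repeated squaring, reducing mod 45 at every step), the values σ(0), σ(1), …, σ(44) are: 0, 1, 19, 9, 1, 10, 36, 19, 19, 36, 10, 1, 9, 19, 1, 0, 1, 19, 9, 1, 10, 36, 19, 19, 36, 10, 1, 9, 19, 1, 0, 1, 19, 9, 1, 10, 36, 19, 19, 36, 10, 1, 9, 19, 1.
The distinct values are {0, 1, 9, 10, 19, 36}; there are 6 of them.

6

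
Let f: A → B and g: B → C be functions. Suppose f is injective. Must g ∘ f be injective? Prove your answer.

No. Take A = B = C = {0, 1}, f = identity (injective), and g(x) = 0 for every x.
Then (g ∘ f)(0) = 0 = (g ∘ f)(1) with 0 ≠ 1, so g ∘ f is not injective.

not injective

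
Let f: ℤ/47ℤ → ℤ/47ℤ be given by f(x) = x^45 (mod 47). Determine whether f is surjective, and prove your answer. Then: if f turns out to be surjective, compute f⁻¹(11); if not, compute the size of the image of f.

30

Since 47 is prime, the nonzero elements of ℤ/47ℤ form a cyclic group of order 46.
As gcd(45, 46) = 1, raising to the 45th power is a bijection on this group: if s^45 ≡ t^45 then (st^{−1})^45 = 1, and the only element of order dividing gcd(45, 46) = 1 is 1, so s = t.
With f(0) = 0 this makes f injective on all of ℤ/47ℤ, hence bijective (finite equal-size domain and codomain). In particular f is surjective.
Since f is surjective, we find the preimage of 11. The inverse of x ↦ x^45 on (ℤ/47ℤ)^× is x ↦ x^45, because 45·45 = 2025 = 44·46 + 1 ≡ 1 (mod 46) and x^{46} = 1 for x ≠ 0 (Fermat). So f⁻¹(11) = 11^45 mod 47.
Repeated squaring mod 47: 11^1 ≡ 11, 11^2 ≡ 11² = 121 ≡ 27, 11^4 ≡ 27² = 729 ≡ 24, 11^8 ≡ 24² = 576 ≡ 12, 11^16 ≡ 12² = 144 ≡ 3, 11^32 ≡ 3² = 9. Since 45 = 32 + 8 + 4 + 1, 11^45 ≡ 9·12·24·11: 9·12 = 108 ≡ 14, then 14·24 = 336 ≡ 7, then 7·11 = 77 ≡ 30. So 11^45 ≡ 30 (mod 47).
Hence f⁻¹(11) = 30.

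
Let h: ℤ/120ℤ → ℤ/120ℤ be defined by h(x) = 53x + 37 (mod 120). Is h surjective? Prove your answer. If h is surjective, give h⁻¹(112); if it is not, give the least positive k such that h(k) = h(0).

By definition, surjectivity means every element of the codomain has a preimage under h.
Since gcd(53, 120) = 1, 53 is invertible modulo 120. Euclid's algorithm: 120 = 2·53 + 14, 53 = 3·14 + 11, 14 = 1·11 + 3, 11 = 3·3 + 2, 3 = 1·2 + 1; back-substituting gives 1 = 77·53 − 34·120, so 53⁻¹ ≡ 77 (mod 120).
For any y ∈ ℤ/120ℤ, x = 77(y − 37) mod 120 satisfies h(x) = 53·77(y − 37) + 37 ≡ y (since 53·77 ≡ 1 mod 120). So every y has a preimage.
So h is surjective.
Since h is surjective, we find h⁻¹(112): we need 53x ≡ 112 − 37 ≡ 75 (mod 120). Using 53⁻¹ = 77: x ≡ 77·75 = 5775 = 48·120 + 15, so x = 15.
Check: h(15) = 53·15 + 37 = 832 = 6·120 + 112 ≡ 112 (mod 120).

15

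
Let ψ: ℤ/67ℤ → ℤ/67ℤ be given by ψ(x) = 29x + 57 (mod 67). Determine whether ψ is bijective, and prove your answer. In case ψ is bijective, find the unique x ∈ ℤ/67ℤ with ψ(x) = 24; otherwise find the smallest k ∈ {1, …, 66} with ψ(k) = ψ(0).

52

If ψ(s) = ψ(t), then 29s ≡ 29t (mod 67). Because gcd(29, 67) = 1, we may cancel 29 to get s ≡ t (mod 67).
We now compute 29⁻¹ mod 67 explicitly. Euclid's algorithm: 67 = 2·29 + 9, 29 = 3·9 + 2, 9 = 4·2 + 1; back-substituting gives 1 = 37·29 − 16·67, so 29⁻¹ ≡ 37 (mod 67).
Then y ↦ 37(y − 57) is a two-sided inverse to ψ, so every y ∈ ℤ/67ℤ has a preimage.
Therefore ψ is bijective.
Since ψ is bijective, we compute ψ⁻¹(24): solve 29x + 57 ≡ 24 (mod 67), i.e. 29x ≡ 34 (mod 67).
Multiplying by 29⁻¹ = 37 gives x ≡ 37·34 = 1258 = 18·67 + 52 ≡ 52 (mod 67).
Check: ψ(52) = 29·52 + 57 = 1565 = 23·67 + 24 ≡ 24 (mod 67).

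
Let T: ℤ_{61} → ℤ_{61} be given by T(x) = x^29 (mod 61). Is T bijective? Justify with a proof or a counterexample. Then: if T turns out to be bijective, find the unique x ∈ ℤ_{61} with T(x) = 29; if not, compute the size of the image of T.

Since 61 is prime, the nonzero elements of ℤ_{61} form a cyclic group of order 60.
As gcd(29, 60) = 1, raising to the 29th power is a bijection on this group: if s^29 ≡ t^29 then (st^{−1})^29 = 1, and the only element of order dividing gcd(29, 60) = 1 is 1, so s = t.
With T(0) = 0 this makes T injective on all of ℤ_{61}, hence bijective (finite equal-size domain and codomain). In particular T is bijective.
Since T is bijective, we find the preimage of 29. The inverse of x ↦ x^29 on (ℤ_{61})^× is x ↦ x^29, because 29·29 = 841 = 14·60 + 1 ≡ 1 (mod 60) and x^{60} = 1 for x ≠ 0 (Fermat). So T⁻¹(29) = 29^29 mod 61.
Repeated squaring mod 61: 29^1 ≡ 29, 29^2 ≡ 29² = 841 ≡ 48, 29^4 ≡ 48² = 2304 ≡ 47, 29^8 ≡ 47² = 2209 ≡ 13, 29^16 ≡ 13² = 169 ≡ 47. Since 29 = 16 + 8 + 4 + 1, 29^29 ≡ 47·13·47·29: 47·13 = 611 ≡ 1, then 1·47 = 47, then 47·29 = 1363 ≡ 21. So 29^29 ≡ 21 (mod 61).
Hence T⁻¹(29) = 21.

21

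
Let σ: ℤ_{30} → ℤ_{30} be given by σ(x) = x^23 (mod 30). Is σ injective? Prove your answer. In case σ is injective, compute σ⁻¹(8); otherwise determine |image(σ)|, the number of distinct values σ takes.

Computing x^23 mod 30 for each x (by repeated squaring, reducing mod 30 at every step), the values σ(0), σ(1), …, σ(29) are: 0, 1, 8, 27, 4, 5, 6, 13, 2, 9, 10, 11, 18, 7, 14, 15, 16, 23, 12, 19, 20, 21, 28, 17, 24, 25, 26, 3, 22, 29.
Every element of ℤ_{30} appears exactly once in this list, so σ is a bijection, and in particular injective.
Since σ is injective, we read off the preimage of 8 from the same table: σ(2) = 8, so σ⁻¹(8) = 2.

2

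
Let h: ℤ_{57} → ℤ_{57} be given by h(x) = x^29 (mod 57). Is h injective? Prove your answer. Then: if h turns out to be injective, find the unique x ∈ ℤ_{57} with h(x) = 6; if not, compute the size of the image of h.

24

Computing x^29 mod 57 for each x (by repeated squaring, reducing mod 57 at every step), the values h(0), h(1), …, h(56) are: 0, 1, 53, 48, 16, 44, 36, 49, 50, 24, 52, 26, 27, 40, 32, 3, 28, 23, 18, 19, 20, 15, 10, 35, 6, 55, 11, 12, 43, 14, 45, 46, 2, 51, 22, 47, 42, 37, 38, 39, 34, 29, 54, 25, 17, 30, 31, 5, 33, 7, 8, 21, 13, 41, 9, 4, 56.
Every element of ℤ_{57} appears exactly once in this list, so h is a bijection, and in particular injective.
Since h is injective, we read off the preimage of 6 from the same table: h(24) = 6, so h⁻¹(6) = 24.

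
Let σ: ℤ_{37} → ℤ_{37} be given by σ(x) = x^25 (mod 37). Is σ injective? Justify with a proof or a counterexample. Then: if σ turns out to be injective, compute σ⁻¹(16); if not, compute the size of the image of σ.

9

Since 37 is prime, the nonzero elements of ℤ_{37} form a cyclic group of order 36.
As gcd(25, 36) = 1, raising to the 25th power is a bijection on this group: if x_1^25 ≡ x_2^25 then (x_1x_2^{−1})^25 = 1, and the only element of order dividing gcd(25, 36) = 1 is 1, so x_1 = x_2.
With σ(0) = 0 this makes σ injective on all of ℤ_{37}, hence bijective (finite equal-size domain and codomain). In particular σ is injective.
Since σ is injective, we find the preimage of 16. The inverse of x ↦ x^25 on (ℤ_{37})^× is x ↦ x^13, because 25·13 = 325 = 9·36 + 1 ≡ 1 (mod 36) and x^{36} = 1 for x ≠ 0 (Fermat). So σ⁻¹(16) = 16^13 mod 37.
Repeated squaring mod 37: 16^1 ≡ 16, 16^2 ≡ 16² = 256 ≡ 34, 16^4 ≡ 34² = 1156 ≡ 9, 16^8 ≡ 9² = 81 ≡ 7. Since 13 = 8 + 4 + 1, 16^13 ≡ 7·9·16: 7·9 = 63 ≡ 26, then 26·16 = 416 ≡ 9. So 16^13 ≡ 9 (mod 37).
Hence σ⁻¹(16) = 9.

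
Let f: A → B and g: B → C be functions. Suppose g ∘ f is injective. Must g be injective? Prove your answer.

not injective

No. Take A = {1, 2}, B = {1, 2, 3, 4}, C = {1, 2, 3, 4}, f(a) = a for each a ∈ A, and g(b) = 3 if b ∈ {3, 4} else g(b) = b.
Then g ∘ f = f is injective (A ⊂ B and f is the inclusion), but g(3) = g(4) = 3 with 3 ≠ 4, so g is not injective.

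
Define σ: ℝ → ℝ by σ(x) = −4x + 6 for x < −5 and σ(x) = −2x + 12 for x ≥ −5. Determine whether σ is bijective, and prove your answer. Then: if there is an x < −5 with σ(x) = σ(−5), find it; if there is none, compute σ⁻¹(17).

Both pieces are strictly decreasing (slopes −4 and −2), so each is injective on its own interval.
The left piece maps (−∞, −5) onto (26, ∞); the right piece maps [−5, ∞) onto (−∞, 22].
The images leave a gap (26 has no preimage), so σ is not surjective, hence not bijective.
Because the two images are disjoint, no x < −5 has σ(x) = σ(−5), so we compute σ⁻¹(17): 17 lies in (−∞, 22], so solve −2x + 12 = 17: x = (17 − 12)/(−2) = −5/2.

-5/2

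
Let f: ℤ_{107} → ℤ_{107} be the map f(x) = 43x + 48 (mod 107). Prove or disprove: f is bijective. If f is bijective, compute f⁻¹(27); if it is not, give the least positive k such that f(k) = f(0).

Recall: injectivity means: for all a, b in the domain, f(a) = f(b) implies a = b.
If f(a) = f(b), then 43a ≡ 43b (mod 107). Because gcd(43, 107) = 1, we may cancel 43 to get a ≡ b (mod 107).
We now compute 43⁻¹ mod 107 explicitly. Euclid's algorithm: 107 = 2·43 + 21, 43 = 2·21 + 1; back-substituting gives 1 = 5·43 − 2·107, so 43⁻¹ ≡ 5 (mod 107).
Then y ↦ 5(y − 48) is a two-sided inverse to f, so every y ∈ ℤ_{107} has a preimage.
Hence f is bijective.
Since f is bijective, we compute f⁻¹(27): solve 43x + 48 ≡ 27 (mod 107), i.e. 43x ≡ 86 (mod 107).
Multiplying by 43⁻¹ = 5 gives x ≡ 5·86 = 430 = 4·107 + 2 ≡ 2 (mod 107).
Check: f(2) = 43·2 + 48 = 134 = 1·107 + 27 ≡ 27 (mod 107).

2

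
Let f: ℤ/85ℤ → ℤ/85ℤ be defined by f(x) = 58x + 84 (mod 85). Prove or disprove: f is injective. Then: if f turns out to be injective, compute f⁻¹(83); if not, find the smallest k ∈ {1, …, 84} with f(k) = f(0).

63

Recall: f is injective when f(x_1) = f(x_2) forces x_1 = x_2.
If f(x_1) = f(x_2), then 58x_1 ≡ 58x_2 (mod 85). Because gcd(58, 85) = 1, we may cancel 58 to get x_1 ≡ x_2 (mod 85).
Hence f is injective.
We now compute 58⁻¹ mod 85 explicitly. Euclid's algorithm: 85 = 1·58 + 27, 58 = 2·27 + 4, 27 = 6·4 + 3, 4 = 1·3 + 1; back-substituting gives 1 = 22·58 − 15·85, so 58⁻¹ ≡ 22 (mod 85).
Since f is injective, we compute f⁻¹(83): solve 58x + 84 ≡ 83 (mod 85), i.e. 58x ≡ 84 (mod 85).
Multiplying by 58⁻¹ = 22 gives x ≡ 22·84 = 1848 = 21·85 + 63 ≡ 63 (mod 85).
Check: f(63) = 58·63 + 84 = 3738 = 43·85 + 83 ≡ 83 (mod 85).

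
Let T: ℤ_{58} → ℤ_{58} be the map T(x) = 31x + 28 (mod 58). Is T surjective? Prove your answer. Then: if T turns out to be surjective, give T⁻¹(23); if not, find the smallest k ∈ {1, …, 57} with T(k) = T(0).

Recall: surjectivity means every element of the codomain has a preimage under T.
Since gcd(31, 58) = 1, 31 is invertible modulo 58. Euclid's algorithm: 58 = 1·31 + 27, 31 = 1·27 + 4, 27 = 6·4 + 3, 4 = 1·3 + 1; back-substituting gives 1 = 15·31 − 8·58, so 31⁻¹ ≡ 15 (mod 58).
Then y ↦ 15(y − 28) is a two-sided inverse to T, so every y ∈ ℤ_{58} has a preimage.
Therefore T is surjective.
Since T is surjective, we find T⁻¹(23): we need 31x ≡ 23 − 28 ≡ 53 (mod 58). Using 31⁻¹ = 15: x ≡ 15·53 = 795 = 13·58 + 41, so x = 41.
Check: T(41) = 31·41 + 28 = 1299 = 22·58 + 23 ≡ 23 (mod 58).

41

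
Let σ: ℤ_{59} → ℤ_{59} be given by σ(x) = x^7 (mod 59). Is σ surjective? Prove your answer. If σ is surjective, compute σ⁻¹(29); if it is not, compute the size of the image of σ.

16

Since 59 is prime, the nonzero elements of ℤ_{59} form a cyclic group of order 58.
As gcd(7, 58) = 1, raising to the 7th power is a bijection on this group: if s^7 ≡ t^7 then (st^{−1})^7 = 1, and the only element of order dividing gcd(7, 58) = 1 is 1, so s = t.
With σ(0) = 0 this makes σ injective on all of ℤ_{59}, hence bijective (finite equal-size domain and codomain). In particular σ is surjective.
Since σ is surjective, we find the preimage of 29. The inverse of x ↦ x^7 on (ℤ_{59})^× is x ↦ x^25, because 7·25 = 175 = 3·58 + 1 ≡ 1 (mod 58) and x^{58} = 1 for x ≠ 0 (Fermat). So σ⁻¹(29) = 29^25 mod 59.
Repeated squaring mod 59: 29^1 ≡ 29, 29^2 ≡ 29² = 841 ≡ 15, 29^4 ≡ 15² = 225 ≡ 48, 29^8 ≡ 48² = 2304 ≡ 3, 29^16 ≡ 3² = 9. Since 25 = 16 + 8 + 1, 29^25 ≡ 9·3·29: 9·3 = 27, then 27·29 = 783 ≡ 16. So 29^25 ≡ 16 (mod 59).
Hence σ⁻¹(29) = 16.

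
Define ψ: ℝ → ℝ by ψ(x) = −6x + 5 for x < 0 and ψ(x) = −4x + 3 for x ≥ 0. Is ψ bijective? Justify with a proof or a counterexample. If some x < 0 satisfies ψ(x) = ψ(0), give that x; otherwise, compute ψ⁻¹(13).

-4/3

Both pieces are strictly decreasing (slopes −6 and −4), so each is injective on its own interval.
The left piece maps (−∞, 0) onto (5, ∞); the right piece maps [0, ∞) onto (−∞, 3].
The images leave a gap (5 has no preimage), so ψ is not surjective, hence not bijective.
Because the two images are disjoint, no x < 0 has ψ(x) = ψ(0), so we compute ψ⁻¹(13): 13 lies in (5, ∞), so solve −6x + 5 = 13: x = (13 − 5)/(−6) = −4/3.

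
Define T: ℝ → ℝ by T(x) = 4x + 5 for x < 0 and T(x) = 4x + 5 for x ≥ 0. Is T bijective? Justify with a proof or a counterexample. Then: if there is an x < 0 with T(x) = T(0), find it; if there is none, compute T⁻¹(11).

Both pieces are strictly increasing (slopes 4 and 4), so each is injective on its own interval.
The left piece maps (−∞, 0) onto (−∞, 5); the right piece maps [0, ∞) onto [5, ∞).
Since 5 = 5, the images partition ℝ: T is injective and surjective, hence bijective.
Because the two images are disjoint, no x < 0 has T(x) = T(0), so we compute T⁻¹(11): 11 lies in [5, ∞), so solve 4x + 5 = 11: x = (11 − 5)/4 = 3/2.

3/2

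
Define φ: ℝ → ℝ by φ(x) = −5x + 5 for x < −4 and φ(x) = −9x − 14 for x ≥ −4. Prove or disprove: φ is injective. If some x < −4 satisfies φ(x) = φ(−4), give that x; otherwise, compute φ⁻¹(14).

Both pieces are strictly decreasing (slopes −5 and −9), so each is injective on its own interval.
The left piece maps (−∞, −4) onto (25, ∞); the right piece maps [−4, ∞) onto (−∞, 22].
These images are disjoint, so no value is attained by both pieces. Therefore φ is injective.
Because the two images are disjoint, no x < −4 has φ(x) = φ(−4), so we compute φ⁻¹(14): 14 lies in (−∞, 22], so solve −9x − 14 = 14: x = (14 + 14)/(−9) = −28/9.

-28/9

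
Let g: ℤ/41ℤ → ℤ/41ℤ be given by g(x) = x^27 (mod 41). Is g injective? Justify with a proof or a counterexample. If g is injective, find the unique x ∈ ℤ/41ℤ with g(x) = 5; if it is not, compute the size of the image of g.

Since 41 is prime, the nonzero elements of ℤ/41ℤ form a cyclic group of order 40.
As gcd(27, 40) = 1, raising to the 27th power is a bijection on this group: if a^27 ≡ b^27 then (ab^{−1})^27 = 1, and the only element of order dividing gcd(27, 40) = 1 is 1, so a = b.
With g(0) = 0 this makes g injective on all of ℤ/41ℤ, hence bijective (finite equal-size domain and codomain). In particular g is injective.
Since g is injective, we find the preimage of 5. The inverse of x ↦ x^27 on (ℤ/41ℤ)^× is x ↦ x^3, because 27·3 = 81 = 2·40 + 1 ≡ 1 (mod 40) and x^{40} = 1 for x ≠ 0 (Fermat). So g⁻¹(5) = 5^3 mod 41.
Repeated squaring mod 41: 5^1 ≡ 5, 5^2 ≡ 5² = 25. Since 3 = 2 + 1, 5^3 ≡ 25·5: 25·5 = 125 ≡ 2. So 5^3 ≡ 2 (mod 41).
Hence g⁻¹(5) = 2.

2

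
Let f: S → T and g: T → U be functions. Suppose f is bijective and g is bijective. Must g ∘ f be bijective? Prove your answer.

Injectivity: if g(f(u)) = g(f(v)) then f(u) = f(v) (g injective) so u = v (f injective).
Surjectivity: for c ∈ U pick b with g(b) = c, then a with f(a) = b; then (g ∘ f)(a) = c.
Therefore g ∘ f is bijective.

bijective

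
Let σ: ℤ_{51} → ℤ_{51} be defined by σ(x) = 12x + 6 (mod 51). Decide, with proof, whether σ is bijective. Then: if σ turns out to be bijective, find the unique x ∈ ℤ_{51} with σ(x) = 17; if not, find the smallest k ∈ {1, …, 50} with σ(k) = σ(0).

17

We have gcd(12, 51) = 3 > 1. Taking s = 0 and t = 17: σ(0) = 6 and σ(17) = 12·17 + 6 = 210 ≡ 6 (mod 51).
So σ(0) = σ(17) while 0 ≠ 17, therefore σ is not injective, hence not bijective.
Since σ is not bijective, we find the least positive k with σ(k) = σ(0): this means 12k ≡ 0 (mod 51), i.e. 51 ∣ 12k. Since gcd(12, 51) = 3, dividing through by 3 this holds exactly when 17 ∣ 4k, and as gcd(4, 17) = 1, exactly when 17 ∣ k.
The smallest positive such k is 17.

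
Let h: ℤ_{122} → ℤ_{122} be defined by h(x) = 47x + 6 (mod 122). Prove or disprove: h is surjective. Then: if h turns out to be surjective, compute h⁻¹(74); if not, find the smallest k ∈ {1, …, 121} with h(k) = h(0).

Since gcd(47, 122) = 1, 47 is invertible modulo 122. Euclid's algorithm: 122 = 2·47 + 28, 47 = 1·28 + 19, 28 = 1·19 + 9, 19 = 2·9 + 1; back-substituting gives 1 = 13·47 − 5·122, so 47⁻¹ ≡ 13 (mod 122).
For any y ∈ ℤ_{122}, x = 13(y − 6) mod 122 satisfies h(x) = 47·13(y − 6) + 6 ≡ y (since 47·13 ≡ 1 mod 122). So every y has a preimage.
Thus h is surjective.
Since h is surjective, we compute h⁻¹(74): solve 47x + 6 ≡ 74 (mod 122), i.e. 47x ≡ 68 (mod 122).
Multiplying by 47⁻¹ = 13 gives x ≡ 13·68 = 884 = 7·122 + 30 ≡ 30 (mod 122).
Check: h(30) = 47·30 + 6 = 1416 = 11·122 + 74 ≡ 74 (mod 122).

30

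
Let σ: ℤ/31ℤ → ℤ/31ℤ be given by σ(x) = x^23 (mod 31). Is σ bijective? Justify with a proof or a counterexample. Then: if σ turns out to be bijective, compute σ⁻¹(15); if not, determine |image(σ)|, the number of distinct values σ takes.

Since 31 is prime, the nonzero elements of ℤ/31ℤ form a cyclic group of order 30.
As gcd(23, 30) = 1, raising to the 23rd power is a bijection on this group: if s^23 ≡ t^23 then (st^{−1})^23 = 1, and the only element of order dividing gcd(23, 30) = 1 is 1, so s = t.
With σ(0) = 0 this makes σ injective on all of ℤ/31ℤ, hence bijective (finite equal-size domain and codomain). In particular σ is bijective.
Since σ is bijective, we find the preimage of 15. The inverse of x ↦ x^23 on (ℤ/31ℤ)^× is x ↦ x^17, because 23·17 = 391 = 13·30 + 1 ≡ 1 (mod 30) and x^{30} = 1 for x ≠ 0 (Fermat). So σ⁻¹(15) = 15^17 mod 31.
Repeated squaring mod 31: 15^1 ≡ 15, 15^2 ≡ 15² = 225 ≡ 8, 15^4 ≡ 8² = 64 ≡ 2, 15^8 ≡ 2² = 4, 15^16 ≡ 4² = 16. Since 17 = 16 + 1, 15^17 ≡ 16·15: 16·15 = 240 ≡ 23. So 15^17 ≡ 23 (mod 31).
Hence σ⁻¹(15) = 23.

23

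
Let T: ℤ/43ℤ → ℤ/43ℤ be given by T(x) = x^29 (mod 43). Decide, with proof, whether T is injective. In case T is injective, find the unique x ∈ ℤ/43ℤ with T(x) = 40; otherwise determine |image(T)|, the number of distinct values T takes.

Since 43 is prime, the nonzero elements of ℤ/43ℤ form a cyclic group of order 42.
As gcd(29, 42) = 1, raising to the 29th power is a bijection on this group: if a^29 ≡ b^29 then (ab^{−1})^29 = 1, and the only element of order dividing gcd(29, 42) = 1 is 1, so a = b.
With T(0) = 0 this makes T injective on all of ℤ/43ℤ, hence bijective (finite equal-size domain and codomain). In particular T is injective.
Since T is injective, we find the preimage of 40. The inverse of x ↦ x^29 on (ℤ/43ℤ)^× is x ↦ x^29, because 29·29 = 841 = 20·42 + 1 ≡ 1 (mod 42) and x^{42} = 1 for x ≠ 0 (Fermat). So T⁻¹(40) = 40^29 mod 43.
Repeated squaring mod 43: 40^1 ≡ 40, 40^2 ≡ 40² = 1600 ≡ 9, 40^4 ≡ 9² = 81 ≡ 38, 40^8 ≡ 38² = 1444 ≡ 25, 40^16 ≡ 25² = 625 ≡ 23. Since 29 = 16 + 8 + 4 + 1, 40^29 ≡ 23·25·38·40: 23·25 = 575 ≡ 16, then 16·38 = 608 ≡ 6, then 6·40 = 240 ≡ 25. So 40^29 ≡ 25 (mod 43).
Hence T⁻¹(40) = 25.

25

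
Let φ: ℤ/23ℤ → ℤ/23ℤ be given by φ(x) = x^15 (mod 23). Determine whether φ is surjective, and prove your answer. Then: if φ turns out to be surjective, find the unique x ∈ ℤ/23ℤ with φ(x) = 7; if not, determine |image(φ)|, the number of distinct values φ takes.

Since 23 is prime, the nonzero elements of ℤ/23ℤ form a cyclic group of order 22.
As gcd(15, 22) = 1, raising to the 15th power is a bijection on this group: if a^15 ≡ b^15 then (ab^{−1})^15 = 1, and the only element of order dividing gcd(15, 22) = 1 is 1, so a = b.
With φ(0) = 0 this makes φ injective on all of ℤ/23ℤ, hence bijective (finite equal-size domain and codomain). In particular φ is surjective.
Since φ is surjective, we find the preimage of 7. The inverse of x ↦ x^15 on (ℤ/23ℤ)^× is x ↦ x^3, because 15·3 = 45 = 2·22 + 1 ≡ 1 (mod 22) and x^{22} = 1 for x ≠ 0 (Fermat). So φ⁻¹(7) = 7^3 mod 23.
Repeated squaring mod 23: 7^1 ≡ 7, 7^2 ≡ 7² = 49 ≡ 3. Since 3 = 2 + 1, 7^3 ≡ 3·7: 3·7 = 21. So 7^3 ≡ 21 (mod 23).
Hence φ⁻¹(7) = 21.

21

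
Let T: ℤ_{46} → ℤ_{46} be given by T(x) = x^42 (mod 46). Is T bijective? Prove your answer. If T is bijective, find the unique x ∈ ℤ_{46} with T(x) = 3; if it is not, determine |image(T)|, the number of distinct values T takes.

24

T(22): Repeated squaring mod 46: 22^1 ≡ 22, 22^2 ≡ 22² = 484 ≡ 24, 22^4 ≡ 24² = 576 ≡ 24, 22^8 ≡ 24² = 576 ≡ 24, 22^16 ≡ 24² = 576 ≡ 24, 22^32 ≡ 24² = 576 ≡ 24. Since 42 = 32 + 8 + 2, 22^42 ≡ 24·24·24: 24·24 = 576 ≡ 24, then 24·24 = 576 ≡ 24. So 22^42 ≡ 24 (mod 46).
T(24): Repeated squaring mod 46: 24^1 ≡ 24, 24^2 ≡ 24² = 576 ≡ 24, 24^4 ≡ 24² = 576 ≡ 24, 24^8 ≡ 24² = 576 ≡ 24, 24^16 ≡ 24² = 576 ≡ 24, 24^32 ≡ 24² = 576 ≡ 24. Since 42 = 32 + 8 + 2, 24^42 ≡ 24·24·24: 24·24 = 576 ≡ 24, then 24·24 = 576 ≡ 24. So 24^42 ≡ 24 (mod 46).
So T(22) = T(24) = 24 while 22 ≠ 24, hence T is not injective, hence not bijective.
Since T is not bijective, we determine |image(T)|. Computing x^42 mod 46 for each x (by repeated squaring, reducing mod 46 at every step), the values T(0), T(1), …, T(45) are: 0, 1, 6, 41, 36, 35, 16, 31, 32, 25, 26, 27, 4, 3, 2, 9, 8, 39, 12, 13, 18, 29, 24, 23, 24, 29, 18, 13, 12, 39, 8, 9, 2, 3, 4, 27, 26, 25, 32, 31, 16, 35, 36, 41, 6, 1.
The distinct values are {0, 1, 2, 3, 4, 6, 8, 9, 12, 13, 16, 18, 23, 24, 25, 26, 27, 29, 31, 32, 35, 36, 39, 41}; there are 24 of them.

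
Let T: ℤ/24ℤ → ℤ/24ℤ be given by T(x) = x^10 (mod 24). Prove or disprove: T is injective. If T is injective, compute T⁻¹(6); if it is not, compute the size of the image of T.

4

T(2): Repeated squaring mod 24: 2^1 ≡ 2, 2^2 ≡ 2² = 4, 2^4 ≡ 4² = 16, 2^8 ≡ 16² = 256 ≡ 16. Since 10 = 8 + 2, 2^10 ≡ 16·4: 16·4 = 64 ≡ 16. So 2^10 ≡ 16 (mod 24).
T(4): Repeated squaring mod 24: 4^1 ≡ 4, 4^2 ≡ 4² = 16, 4^4 ≡ 16² = 256 ≡ 16, 4^8 ≡ 16² = 256 ≡ 16. Since 10 = 8 + 2, 4^10 ≡ 16·16: 16·16 = 256 ≡ 16. So 4^10 ≡ 16 (mod 24).
So T(2) = T(4) = 16 while 2 ≠ 4, hence T is not injective.
Since T is not injective, we determine |image(T)|. Computing x^10 mod 24 for each x (by repeated squaring, reducing mod 24 at every step), the values T(0), T(1), …, T(23) are: 0, 1, 16, 9, 16, 1, 0, 1, 16, 9, 16, 1, 0, 1, 16, 9, 16, 1, 0, 1, 16, 9, 16, 1.
The distinct values are {0, 1, 9, 16}; there are 4 of them.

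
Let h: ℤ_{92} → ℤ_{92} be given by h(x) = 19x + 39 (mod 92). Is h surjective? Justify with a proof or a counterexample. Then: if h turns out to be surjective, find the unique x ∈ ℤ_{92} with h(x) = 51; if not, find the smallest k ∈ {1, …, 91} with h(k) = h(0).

Since gcd(19, 92) = 1, 19 is invertible modulo 92. Euclid's algorithm: 92 = 4·19 + 16, 19 = 1·16 + 3, 16 = 5·3 + 1; back-substituting gives 1 = 63·19 − 13·92, so 19⁻¹ ≡ 63 (mod 92).
Then y ↦ 63(y − 39) is a two-sided inverse to h, so every y ∈ ℤ_{92} has a preimage.
Hence h is surjective.
Since h is surjective, we find h⁻¹(51): we need 19x ≡ 51 − 39 ≡ 12 (mod 92). Using 19⁻¹ = 63: x ≡ 63·12 = 756 = 8·92 + 20, so x = 20.
Check: h(20) = 19·20 + 39 = 419 = 4·92 + 51 ≡ 51 (mod 92).

20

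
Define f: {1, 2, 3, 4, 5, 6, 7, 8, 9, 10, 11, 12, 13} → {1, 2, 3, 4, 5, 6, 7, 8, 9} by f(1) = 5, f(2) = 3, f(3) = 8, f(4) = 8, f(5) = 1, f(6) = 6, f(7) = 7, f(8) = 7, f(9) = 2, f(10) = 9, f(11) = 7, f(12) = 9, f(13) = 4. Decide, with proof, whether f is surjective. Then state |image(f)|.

9

Every element of the codomain has a preimage: 1 = f(5), 2 = f(9), 3 = f(2), 4 = f(13), 5 = f(1), 6 = f(6), 7 = f(7), 8 = f(3), 9 = f(10).
So f is surjective.
The image of f is {1, 2, 3, 4, 5, 6, 7, 8, 9}, which has 9 elements.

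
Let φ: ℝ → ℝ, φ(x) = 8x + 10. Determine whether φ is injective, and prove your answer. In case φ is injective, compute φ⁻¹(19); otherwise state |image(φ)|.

9/8

Suppose φ(x_1) = φ(x_2). Then 8x_1 + 10 = 8x_2 + 10, therefore 8x_1 = 8x_2, hence x_1 = x_2.
Therefore φ is injective.
Since φ is injective, we compute φ⁻¹(19) = (19 − 10)/8 = 9/8.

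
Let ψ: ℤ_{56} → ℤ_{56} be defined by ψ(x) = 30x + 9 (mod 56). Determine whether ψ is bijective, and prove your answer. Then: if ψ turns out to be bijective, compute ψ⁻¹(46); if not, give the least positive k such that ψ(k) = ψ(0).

28

We have gcd(30, 56) = 2 > 1. Taking u = 0 and v = 28: ψ(0) = 9 and ψ(28) = 30·28 + 9 = 849 ≡ 9 (mod 56).
So ψ(0) = ψ(28) while 0 ≠ 28, therefore ψ is not injective, hence not bijective.
Since ψ is not bijective, we find the least positive k with ψ(k) = ψ(0): this means 30k ≡ 0 (mod 56), i.e. 56 ∣ 30k. Since gcd(30, 56) = 2, dividing through by 2 this holds exactly when 28 ∣ 15k, and as gcd(15, 28) = 1, exactly when 28 ∣ k.
The smallest positive such k is 28.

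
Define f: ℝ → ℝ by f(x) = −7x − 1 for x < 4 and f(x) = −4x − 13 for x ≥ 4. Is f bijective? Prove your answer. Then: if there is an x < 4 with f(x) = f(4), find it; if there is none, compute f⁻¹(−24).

23/7

Both pieces are strictly decreasing (slopes −7 and −4), so each is injective on its own interval.
The left piece maps (−∞, 4) onto (−29, ∞); the right piece maps [4, ∞) onto (−∞, −29].
Since −29 = −29, the images partition ℝ: f is injective and surjective, hence bijective.
Because the two images are disjoint, no x < 4 has f(x) = f(4), so we compute f⁻¹(−24): −24 lies in (−29, ∞), so solve −7x − 1 = −24: x = (−24 + 1)/(−7) = 23/7.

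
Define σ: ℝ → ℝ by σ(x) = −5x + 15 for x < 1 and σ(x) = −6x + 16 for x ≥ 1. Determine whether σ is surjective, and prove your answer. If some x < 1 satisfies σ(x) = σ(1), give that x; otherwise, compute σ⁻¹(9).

7/6

Both pieces are strictly decreasing (slopes −5 and −6), so each is injective on its own interval.
The left piece maps (−∞, 1) onto (10, ∞); the right piece maps [1, ∞) onto (−∞, 10].
These images together cover ℝ, so σ is surjective.
Because the two images are disjoint, no x < 1 has σ(x) = σ(1), so we compute σ⁻¹(9): 9 lies in (−∞, 10], so solve −6x + 16 = 9: x = (9 − 16)/(−6) = 7/6.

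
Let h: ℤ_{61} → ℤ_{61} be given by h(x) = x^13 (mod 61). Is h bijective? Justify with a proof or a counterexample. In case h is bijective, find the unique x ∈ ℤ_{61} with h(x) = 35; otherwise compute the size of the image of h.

Since 61 is prime, the nonzero elements of ℤ_{61} form a cyclic group of order 60.
As gcd(13, 60) = 1, raising to the 13th power is a bijection on this group: if a^13 ≡ b^13 then (ab^{−1})^13 = 1, and the only element of order dividing gcd(13, 60) = 1 is 1, so a = b.
With h(0) = 0 this makes h injective on all of ℤ_{61}, hence bijective (finite equal-size domain and codomain). In particular h is bijective.
Since h is bijective, we find the preimage of 35. The inverse of x ↦ x^13 on (ℤ_{61})^× is x ↦ x^37, because 13·37 = 481 = 8·60 + 1 ≡ 1 (mod 60) and x^{60} = 1 for x ≠ 0 (Fermat). So h⁻¹(35) = 35^37 mod 61.
Repeated squaring mod 61: 35^1 ≡ 35, 35^2 ≡ 35² = 1225 ≡ 5, 35^4 ≡ 5² = 25, 35^8 ≡ 25² = 625 ≡ 15, 35^16 ≡ 15² = 225 ≡ 42, 35^32 ≡ 42² = 1764 ≡ 56. Since 37 = 32 + 4 + 1, 35^37 ≡ 56·25·35: 56·25 = 1400 ≡ 58, then 58·35 = 2030 ≡ 17. So 35^37 ≡ 17 (mod 61).
Hence h⁻¹(35) = 17.

17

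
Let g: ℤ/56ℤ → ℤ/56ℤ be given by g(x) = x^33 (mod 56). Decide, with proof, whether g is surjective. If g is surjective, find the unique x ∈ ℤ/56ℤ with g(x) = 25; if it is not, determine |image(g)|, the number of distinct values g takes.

15

g(2): Repeated squaring mod 56: 2^1 ≡ 2, 2^2 ≡ 2² = 4, 2^4 ≡ 4² = 16, 2^8 ≡ 16² = 256 ≡ 32, 2^16 ≡ 32² = 1024 ≡ 16, 2^32 ≡ 16² = 256 ≡ 32. Since 33 = 32 + 1, 2^33 ≡ 32·2: 32·2 = 64 ≡ 8. So 2^33 ≡ 8 (mod 56).
g(4): Repeated squaring mod 56: 4^1 ≡ 4, 4^2 ≡ 4² = 16, 4^4 ≡ 16² = 256 ≡ 32, 4^8 ≡ 32² = 1024 ≡ 16, 4^16 ≡ 16² = 256 ≡ 32, 4^32 ≡ 32² = 1024 ≡ 16. Since 33 = 32 + 1, 4^33 ≡ 16·4: 16·4 = 64 ≡ 8. So 4^33 ≡ 8 (mod 56).
So g(2) = g(4) = 8 while 2 ≠ 4, so g is not injective.
A non-injective map from the 56-element set ℤ/56ℤ to itself takes at most 55 distinct values, so it cannot be surjective. Thus g is not surjective.
Since g is not surjective, we determine |image(g)|. Computing x^33 mod 56 for each x (by repeated squaring, reducing mod 56 at every step), the values g(0), g(1), …, g(55) are: 0, 1, 8, 27, 8, 13, 48, 7, 8, 1, 48, 43, 48, 13, 0, 15, 8, 41, 8, 27, 48, 21, 8, 15, 48, 1, 48, 27, 0, 29, 8, 55, 8, 41, 48, 35, 8, 29, 48, 15, 48, 41, 0, 43, 8, 13, 8, 55, 48, 49, 8, 43, 48, 29, 48, 55.
The distinct values are {0, 1, 7, 8, 13, 15, 21, 27, 29, 35, 41, 43, 48, 49, 55}; there are 15 of them.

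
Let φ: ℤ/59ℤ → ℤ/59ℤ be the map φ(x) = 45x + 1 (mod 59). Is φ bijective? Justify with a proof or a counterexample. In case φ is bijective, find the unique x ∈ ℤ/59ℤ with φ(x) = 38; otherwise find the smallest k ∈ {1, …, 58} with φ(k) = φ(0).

Suppose φ(s) = φ(t) in ℤ/59ℤ. Then 45s + 1 ≡ 45t + 1 (mod 59), thus 45(s − t) ≡ 0 (mod 59).
Since gcd(45, 59) = 1, 45 is invertible modulo 59, therefore s − t ≡ 0 (mod 59), i.e. s = t.
We now compute 45⁻¹ mod 59 explicitly. Euclid's algorithm: 59 = 1·45 + 14, 45 = 3·14 + 3, 14 = 4·3 + 2, 3 = 1·2 + 1; back-substituting gives 1 = 21·45 − 16·59, so 45⁻¹ ≡ 21 (mod 59).
For any y ∈ ℤ/59ℤ, x = 21(y − 1) mod 59 satisfies φ(x) = 45·21(y − 1) + 1 ≡ y (since 45·21 ≡ 1 mod 59). So every y has a preimage.
Thus φ is bijective.
Since φ is bijective, we compute φ⁻¹(38): solve 45x + 1 ≡ 38 (mod 59), i.e. 45x ≡ 37 (mod 59).
Multiplying by 45⁻¹ = 21 gives x ≡ 21·37 = 777 = 13·59 + 10 ≡ 10 (mod 59).
Check: φ(10) = 45·10 + 1 = 451 = 7·59 + 38 ≡ 38 (mod 59).

10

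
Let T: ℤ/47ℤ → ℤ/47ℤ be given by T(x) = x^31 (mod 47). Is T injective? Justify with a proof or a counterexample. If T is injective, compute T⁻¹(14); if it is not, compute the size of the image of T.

18

Since 47 is prime, the nonzero elements of ℤ/47ℤ form a cyclic group of order 46.
As gcd(31, 46) = 1, raising to the 31st power is a bijection on this group: if x_1^31 ≡ x_2^31 then (x_1x_2^{−1})^31 = 1, and the only element of order dividing gcd(31, 46) = 1 is 1, so x_1 = x_2.
With T(0) = 0 this makes T injective on all of ℤ/47ℤ, hence bijective (finite equal-size domain and codomain). In particular T is injective.
Since T is injective, we find the preimage of 14. The inverse of x ↦ x^31 on (ℤ/47ℤ)^× is x ↦ x^3, because 31·3 = 93 = 2·46 + 1 ≡ 1 (mod 46) and x^{46} = 1 for x ≠ 0 (Fermat). So T⁻¹(14) = 14^3 mod 47.
Repeated squaring mod 47: 14^1 ≡ 14, 14^2 ≡ 14² = 196 ≡ 8. Since 3 = 2 + 1, 14^3 ≡ 8·14: 8·14 = 112 ≡ 18. So 14^3 ≡ 18 (mod 47).
Hence T⁻¹(14) = 18.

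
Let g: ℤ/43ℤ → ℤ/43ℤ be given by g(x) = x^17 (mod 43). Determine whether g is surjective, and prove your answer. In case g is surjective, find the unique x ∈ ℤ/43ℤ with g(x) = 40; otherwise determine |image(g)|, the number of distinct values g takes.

15

Since 43 is prime, the nonzero elements of ℤ/43ℤ form a cyclic group of order 42.
As gcd(17, 42) = 1, raising to the 17th power is a bijection on this group: if a^17 ≡ b^17 then (ab^{−1})^17 = 1, and the only element of order dividing gcd(17, 42) = 1 is 1, so a = b.
With g(0) = 0 this makes g injective on all of ℤ/43ℤ, hence bijective (finite equal-size domain and codomain). In particular g is surjective.
Since g is surjective, we find the preimage of 40. The inverse of x ↦ x^17 on (ℤ/43ℤ)^× is x ↦ x^5, because 17·5 = 85 = 2·42 + 1 ≡ 1 (mod 42) and x^{42} = 1 for x ≠ 0 (Fermat). So g⁻¹(40) = 40^5 mod 43.
Repeated squaring mod 43: 40^1 ≡ 40, 40^2 ≡ 40² = 1600 ≡ 9, 40^4 ≡ 9² = 81 ≡ 38. Since 5 = 4 + 1, 40^5 ≡ 38·40: 38·40 = 1520 ≡ 15. So 40^5 ≡ 15 (mod 43).
Hence g⁻¹(40) = 15.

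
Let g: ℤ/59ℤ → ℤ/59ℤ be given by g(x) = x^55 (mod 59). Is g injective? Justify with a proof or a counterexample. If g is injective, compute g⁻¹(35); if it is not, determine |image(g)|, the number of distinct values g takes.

3

Since 59 is prime, the nonzero elements of ℤ/59ℤ form a cyclic group of order 58.
As gcd(55, 58) = 1, raising to the 55th power is a bijection on this group: if a^55 ≡ b^55 then (ab^{−1})^55 = 1, and the only element of order dividing gcd(55, 58) = 1 is 1, so a = b.
With g(0) = 0 this makes g injective on all of ℤ/59ℤ, hence bijective (finite equal-size domain and codomain). In particular g is injective.
Since g is injective, we find the preimage of 35. The inverse of x ↦ x^55 on (ℤ/59ℤ)^× is x ↦ x^19, because 55·19 = 1045 = 18·58 + 1 ≡ 1 (mod 58) and x^{58} = 1 for x ≠ 0 (Fermat). So g⁻¹(35) = 35^19 mod 59.
Repeated squaring mod 59: 35^1 ≡ 35, 35^2 ≡ 35² = 1225 ≡ 45, 35^4 ≡ 45² = 2025 ≡ 19, 35^8 ≡ 19² = 361 ≡ 7, 35^16 ≡ 7² = 49. Since 19 = 16 + 2 + 1, 35^19 ≡ 49·45·35: 49·45 = 2205 ≡ 22, then 22·35 = 770 ≡ 3. So 35^19 ≡ 3 (mod 59).
Hence g⁻¹(35) = 3.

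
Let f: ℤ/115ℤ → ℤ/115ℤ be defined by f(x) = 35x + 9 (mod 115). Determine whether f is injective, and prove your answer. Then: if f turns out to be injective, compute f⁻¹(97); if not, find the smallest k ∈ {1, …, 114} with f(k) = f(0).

We have gcd(35, 115) = 5 > 1. Taking a = 0 and b = 23: f(0) = 9 and f(23) = 35·23 + 9 = 814 ≡ 9 (mod 115).
So f(0) = f(23) while 0 ≠ 23, thus f is not injective.
Since f is not injective, we find the least positive k with f(k) = f(0): this means 35k ≡ 0 (mod 115), i.e. 115 ∣ 35k. Since gcd(35, 115) = 5, dividing through by 5 this holds exactly when 23 ∣ 7k, and as gcd(7, 23) = 1, exactly when 23 ∣ k.
The smallest positive such k is 23.

23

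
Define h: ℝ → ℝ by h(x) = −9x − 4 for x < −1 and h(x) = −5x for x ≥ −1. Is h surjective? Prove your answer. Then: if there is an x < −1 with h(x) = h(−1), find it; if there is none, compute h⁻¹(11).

Both pieces are strictly decreasing (slopes −9 and −5), so each is injective on its own interval.
The left piece maps (−∞, −1) onto (5, ∞); the right piece maps [−1, ∞) onto (−∞, 5].
These images together cover ℝ, so h is surjective.
Because the two images are disjoint, no x < −1 has h(x) = h(−1), so we compute h⁻¹(11): 11 lies in (5, ∞), so solve −9x − 4 = 11: x = (11 + 4)/(−9) = −5/3.

-5/3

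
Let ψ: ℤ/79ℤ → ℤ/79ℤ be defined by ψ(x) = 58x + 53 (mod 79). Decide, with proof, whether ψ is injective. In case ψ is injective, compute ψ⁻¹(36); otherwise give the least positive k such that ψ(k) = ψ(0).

61

If ψ(x_1) = ψ(x_2), then 58x_1 ≡ 58x_2 (mod 79). Because gcd(58, 79) = 1, we may cancel 58 to get x_1 ≡ x_2 (mod 79).
Therefore ψ is injective.
We now compute 58⁻¹ mod 79 explicitly. Euclid's algorithm: 79 = 1·58 + 21, 58 = 2·21 + 16, 21 = 1·16 + 5, 16 = 3·5 + 1; back-substituting gives 1 = 15·58 − 11·79, so 58⁻¹ ≡ 15 (mod 79).
Since ψ is injective, we compute ψ⁻¹(36): solve 58x + 53 ≡ 36 (mod 79), i.e. 58x ≡ 62 (mod 79).
Multiplying by 58⁻¹ = 15 gives x ≡ 15·62 = 930 = 11·79 + 61 ≡ 61 (mod 79).
Check: ψ(61) = 58·61 + 53 = 3591 = 45·79 + 36 ≡ 36 (mod 79).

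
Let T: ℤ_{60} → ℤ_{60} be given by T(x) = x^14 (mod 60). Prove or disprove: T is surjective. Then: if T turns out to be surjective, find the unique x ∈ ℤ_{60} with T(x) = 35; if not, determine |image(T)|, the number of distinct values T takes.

12

T(2): Repeated squaring mod 60: 2^1 ≡ 2, 2^2 ≡ 2² = 4, 2^4 ≡ 4² = 16, 2^8 ≡ 16² = 256 ≡ 16. Since 14 = 8 + 4 + 2, 2^14 ≡ 16·16·4: 16·16 = 256 ≡ 16, then 16·4 = 64 ≡ 4. So 2^14 ≡ 4 (mod 60).
T(8): Repeated squaring mod 60: 8^1 ≡ 8, 8^2 ≡ 8² = 64 ≡ 4, 8^4 ≡ 4² = 16, 8^8 ≡ 16² = 256 ≡ 16. Since 14 = 8 + 4 + 2, 8^14 ≡ 16·16·4: 16·16 = 256 ≡ 16, then 16·4 = 64 ≡ 4. So 8^14 ≡ 4 (mod 60).
So T(2) = T(8) = 4 while 2 ≠ 8, so T is not injective.
A non-injective map from the 60-element set ℤ_{60} to itself takes at most 59 distinct values, so it cannot be surjective. So T is not surjective.
Since T is not surjective, we determine |image(T)|. Computing x^14 mod 60 for each x (by repeated squaring, reducing mod 60 at every step), the values T(0), T(1), …, T(59) are: 0, 1, 4, 9, 16, 25, 36, 49, 4, 21, 40, 1, 24, 49, 16, 45, 16, 49, 24, 1, 40, 21, 4, 49, 36, 25, 16, 9, 4, 1, 0, 1, 4, 9, 16, 25, 36, 49, 4, 21, 40, 1, 24, 49, 16, 45, 16, 49, 24, 1, 40, 21, 4, 49, 36, 25, 16, 9, 4, 1.
The distinct values are {0, 1, 4, 9, 16, 21, 24, 25, 36, 40, 45, 49}; there are 12 of them.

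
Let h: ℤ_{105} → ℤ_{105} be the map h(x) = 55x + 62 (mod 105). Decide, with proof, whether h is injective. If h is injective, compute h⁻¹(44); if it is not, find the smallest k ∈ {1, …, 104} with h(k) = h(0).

Recall: h is injective when h(a) = h(b) forces a = b.
We have gcd(55, 105) = 5 > 1. Taking a = 0 and b = 21: h(0) = 62 and h(21) = 55·21 + 62 = 1217 ≡ 62 (mod 105).
So h(0) = h(21) while 0 ≠ 21, so h is not injective.
Since h is not injective, we find the least positive k with h(k) = h(0): this means 55k ≡ 0 (mod 105), i.e. 105 ∣ 55k. Since gcd(55, 105) = 5, dividing through by 5 this holds exactly when 21 ∣ 11k, and as gcd(11, 21) = 1, exactly when 21 ∣ k.
The smallest positive such k is 21.

21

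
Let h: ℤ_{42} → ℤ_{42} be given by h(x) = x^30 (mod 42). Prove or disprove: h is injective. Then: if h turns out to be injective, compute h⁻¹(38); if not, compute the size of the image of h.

h(2): Repeated squaring mod 42: 2^1 ≡ 2, 2^2 ≡ 2² = 4, 2^4 ≡ 4² = 16, 2^8 ≡ 16² = 256 ≡ 4, 2^16 ≡ 4² = 16. Since 30 = 16 + 8 + 4 + 2, 2^30 ≡ 16·4·16·4: 16·4 = 64 ≡ 22, then 22·16 = 352 ≡ 16, then 16·4 = 64 ≡ 22. So 2^30 ≡ 22 (mod 42).
h(4): Repeated squaring mod 42: 4^1 ≡ 4, 4^2 ≡ 4² = 16, 4^4 ≡ 16² = 256 ≡ 4, 4^8 ≡ 4² = 16, 4^16 ≡ 16² = 256 ≡ 4. Since 30 = 16 + 8 + 4 + 2, 4^30 ≡ 4·16·4·16: 4·16 = 64 ≡ 22, then 22·4 = 88 ≡ 4, then 4·16 = 64 ≡ 22. So 4^30 ≡ 22 (mod 42).
So h(2) = h(4) = 22 while 2 ≠ 4, hence h is not injective.
Since h is not injective, we determine |image(h)|. Computing x^30 mod 42 for each x (by repeated squaring, reducing mod 42 at every step), the values h(0), h(1), …, h(41) are: 0, 1, 22, 15, 22, 1, 36, 7, 22, 15, 22, 1, 36, 1, 28, 15, 22, 1, 36, 1, 22, 21, 22, 1, 36, 1, 22, 15, 28, 1, 36, 1, 22, 15, 22, 7, 36, 1, 22, 15, 22, 1.
The distinct values are {0, 1, 7, 15, 21, 22, 28, 36}; there are 8 of them.

8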